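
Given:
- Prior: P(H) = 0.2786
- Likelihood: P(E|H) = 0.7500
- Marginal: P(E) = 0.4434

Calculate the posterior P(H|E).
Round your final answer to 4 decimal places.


Using Bayes' theorem:

P(H|E) = P(E|H) × P(H) / P(E)
       = 0.7500 × 0.2786 / 0.4434
       = 0.20895000 / 0.4434
       = 0.4712

The evidence strengthens our belief in H.
Prior: 0.2786 → Posterior: 0.4712


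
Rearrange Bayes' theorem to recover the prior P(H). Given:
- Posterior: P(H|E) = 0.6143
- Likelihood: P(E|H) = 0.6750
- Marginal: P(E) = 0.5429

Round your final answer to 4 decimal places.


From Bayes' theorem: P(H|E) = P(E|H) × P(H) / P(E)

Rearranging for P(H):
P(H) = P(H|E) × P(E) / P(E|H)
     = 0.6143 × 0.5429 / 0.6750
     = 0.33350347 / 0.6750
     = 0.4941


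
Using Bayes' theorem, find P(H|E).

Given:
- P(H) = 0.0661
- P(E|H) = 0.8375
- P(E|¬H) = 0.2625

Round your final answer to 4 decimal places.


Bayes' theorem: P(H|E) = P(E|H) × P(H) / P(E)

Step 1: Calculate P(E) using law of total probability
P(E) = P(E|H)P(H) + P(E|¬H)P(¬H)
     = 0.8375 × 0.0661 + 0.2625 × 0.9339
     = 0.05535875 + 0.24514875
     = 0.30050750

Step 2: Apply Bayes' theorem
P(H|E) = P(E|H) × P(H) / P(E)
       = 0.05535875 / 0.30050750
       = 0.1842


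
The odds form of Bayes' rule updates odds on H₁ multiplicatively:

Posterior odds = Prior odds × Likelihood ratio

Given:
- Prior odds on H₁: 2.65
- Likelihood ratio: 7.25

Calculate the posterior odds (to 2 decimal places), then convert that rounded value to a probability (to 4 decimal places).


Step 1: Calculate posterior odds
Posterior odds = Prior odds × LR
               = 2.65 × 7.25
               = 19.21

Step 2: Convert to probability
P(H₁|E) = Posterior odds / (1 + Posterior odds)
       = 19.21 / (1 + 19.21)
       = 19.21 / 20.21
       = 0.9505

The evidence increased P(H₁) from 0.7260 to 0.9505.


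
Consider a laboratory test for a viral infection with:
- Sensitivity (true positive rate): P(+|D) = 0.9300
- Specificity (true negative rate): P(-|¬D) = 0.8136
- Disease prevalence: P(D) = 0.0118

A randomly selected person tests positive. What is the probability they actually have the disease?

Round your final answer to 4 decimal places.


Let D = has disease, + = positive test

Given:
- P(D) = 0.0118 (prevalence)
- P(+|D) = 0.9300 (sensitivity)
- P(-|¬D) = 0.8136 (specificity)
- P(+|¬D) = 0.1864 (false positive rate = 1 - specificity)

Step 1: Find P(+)
P(+) = P(+|D)P(D) + P(+|¬D)P(¬D)
     = 0.9300 × 0.0118 + 0.1864 × 0.9882
     = 0.01097400 + 0.18420048
     = 0.19517448

Step 2: Apply Bayes' theorem for P(D|+)
P(D|+) = P(+|D)P(D) / P(+)
       = 0.01097400 / 0.19517448
       = 0.0562


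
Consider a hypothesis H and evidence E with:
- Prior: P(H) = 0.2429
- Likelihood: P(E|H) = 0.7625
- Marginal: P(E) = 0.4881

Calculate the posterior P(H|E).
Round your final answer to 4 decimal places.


Using Bayes' theorem:

P(H|E) = P(E|H) × P(H) / P(E)
       = 0.7625 × 0.2429 / 0.4881
       = 0.18521125 / 0.4881
       = 0.3795

The evidence strengthens our belief in H.
Prior: 0.2429 → Posterior: 0.3795


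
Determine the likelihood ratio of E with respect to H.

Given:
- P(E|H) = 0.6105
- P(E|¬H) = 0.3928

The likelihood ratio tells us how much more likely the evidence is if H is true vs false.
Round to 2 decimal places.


Likelihood Ratio (LR) = P(E|H) / P(E|¬H)

LR = 0.6105 / 0.3928
   = 1.55

The evidence is 1.55 times more likely if H is true than if H is false.
LR > 1, so observing E raises the odds in favor of H.


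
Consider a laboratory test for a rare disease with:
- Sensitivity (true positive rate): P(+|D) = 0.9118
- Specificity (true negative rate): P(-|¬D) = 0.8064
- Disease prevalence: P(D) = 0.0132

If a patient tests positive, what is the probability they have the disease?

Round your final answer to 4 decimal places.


Let D = has disease, + = positive test

Given:
- P(D) = 0.0132 (prevalence)
- P(+|D) = 0.9118 (sensitivity)
- P(-|¬D) = 0.8064 (specificity)
- P(+|¬D) = 0.1936 (false positive rate = 1 - specificity)

Step 1: Find P(+)
P(+) = P(+|D)P(D) + P(+|¬D)P(¬D)
     = 0.9118 × 0.0132 + 0.1936 × 0.9868
     = 0.01203576 + 0.19104448
     = 0.20308024

Step 2: Apply Bayes' theorem for P(D|+)
P(D|+) = P(+|D)P(D) / P(+)
       = 0.01203576 / 0.20308024
       = 0.0593


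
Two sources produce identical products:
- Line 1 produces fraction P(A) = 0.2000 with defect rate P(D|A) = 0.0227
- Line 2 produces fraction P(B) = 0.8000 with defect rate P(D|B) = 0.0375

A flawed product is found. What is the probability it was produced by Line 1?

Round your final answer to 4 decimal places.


Let A = from Line 1, D = flawed

Given:
- P(A) = 0.2000, P(B) = 0.8000
- P(D|A) = 0.0227, P(D|B) = 0.0375

Step 1: Find P(D)
P(D) = P(D|A)P(A) + P(D|B)P(B)
     = 0.0227 × 0.2000 + 0.0375 × 0.8000
     = 0.00454000 + 0.03000000
     = 0.03454000

Step 2: Apply Bayes' theorem
P(A|D) = P(D|A)P(A) / P(D)
       = 0.00454000 / 0.03454000
       = 0.1314


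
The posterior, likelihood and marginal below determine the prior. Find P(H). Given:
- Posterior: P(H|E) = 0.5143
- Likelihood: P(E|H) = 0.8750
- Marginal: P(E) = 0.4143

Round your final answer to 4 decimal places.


From Bayes' theorem: P(H|E) = P(E|H) × P(H) / P(E)

Rearranging for P(H):
P(H) = P(H|E) × P(E) / P(E|H)
     = 0.5143 × 0.4143 / 0.8750
     = 0.21307449 / 0.8750
     = 0.2435


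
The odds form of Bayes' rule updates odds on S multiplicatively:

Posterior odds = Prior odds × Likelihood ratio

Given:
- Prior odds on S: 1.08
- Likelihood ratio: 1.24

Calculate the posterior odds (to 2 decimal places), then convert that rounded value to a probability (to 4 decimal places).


Step 1: Calculate posterior odds
Posterior odds = Prior odds × LR
               = 1.08 × 1.24
               = 1.34

Step 2: Convert to probability
P(S|E) = Posterior odds / (1 + Posterior odds)
       = 1.34 / (1 + 1.34)
       = 1.34 / 2.34
       = 0.5726

The evidence increased P(S) from 0.5192 to 0.5726.


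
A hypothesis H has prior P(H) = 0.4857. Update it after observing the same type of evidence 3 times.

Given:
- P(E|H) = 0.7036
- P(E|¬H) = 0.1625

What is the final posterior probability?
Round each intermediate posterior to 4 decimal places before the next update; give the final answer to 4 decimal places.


Sequential Bayesian updating:

Initial prior: P(H) = 0.4857

Update 1:
  P(E) = 0.7036 × 0.4857 + 0.1625 × 0.5143 = 0.34173852 + 0.08357375 = 0.42531227
  P(H|E) = 0.34173852 / 0.42531227 = 0.8035

Update 2:
  P(E) = 0.7036 × 0.8035 + 0.1625 × 0.1965 = 0.56534260 + 0.03193125 = 0.59727385
  P(H|E) = 0.56534260 / 0.59727385 = 0.9465

Update 3:
  P(E) = 0.7036 × 0.9465 + 0.1625 × 0.0535 = 0.66595740 + 0.00869375 = 0.67465115
  P(H|E) = 0.66595740 / 0.67465115 = 0.9871

Final posterior: 0.9871


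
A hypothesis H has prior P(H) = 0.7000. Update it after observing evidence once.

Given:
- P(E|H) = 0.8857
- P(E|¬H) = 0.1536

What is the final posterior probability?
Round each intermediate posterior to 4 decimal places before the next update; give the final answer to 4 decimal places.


Sequential Bayesian updating:

Initial prior: P(H) = 0.7000

Update 1:
  P(E) = 0.8857 × 0.7000 + 0.1536 × 0.3000 = 0.61999000 + 0.04608000 = 0.66607000
  P(H|E) = 0.61999000 / 0.66607000 = 0.9308

Final posterior: 0.9308


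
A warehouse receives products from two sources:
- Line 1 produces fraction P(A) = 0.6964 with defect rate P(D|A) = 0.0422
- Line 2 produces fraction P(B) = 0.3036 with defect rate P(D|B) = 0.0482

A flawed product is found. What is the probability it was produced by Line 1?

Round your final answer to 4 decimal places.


Let A = from Line 1, D = flawed

Given:
- P(A) = 0.6964, P(B) = 0.3036
- P(D|A) = 0.0422, P(D|B) = 0.0482

Step 1: Find P(D)
P(D) = P(D|A)P(A) + P(D|B)P(B)
     = 0.0422 × 0.6964 + 0.0482 × 0.3036
     = 0.02938808 + 0.01463352
     = 0.04402160

Step 2: Apply Bayes' theorem
P(A|D) = P(D|A)P(A) / P(D)
       = 0.02938808 / 0.04402160
       = 0.6676


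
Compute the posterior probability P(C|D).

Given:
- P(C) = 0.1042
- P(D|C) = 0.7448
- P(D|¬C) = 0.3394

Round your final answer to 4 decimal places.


Bayes' theorem: P(C|D) = P(D|C) × P(C) / P(D)

Step 1: Calculate P(D) using law of total probability
P(D) = P(D|C)P(C) + P(D|¬C)P(¬C)
     = 0.7448 × 0.1042 + 0.3394 × 0.8958
     = 0.07760816 + 0.30403452
     = 0.38164268

Step 2: Apply Bayes' theorem
P(C|D) = P(D|C) × P(C) / P(D)
       = 0.07760816 / 0.38164268
       = 0.2034


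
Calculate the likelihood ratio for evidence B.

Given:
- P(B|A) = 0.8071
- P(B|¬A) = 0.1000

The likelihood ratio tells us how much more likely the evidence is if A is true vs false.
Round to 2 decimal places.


Likelihood Ratio (LR) = P(B|A) / P(B|¬A)

LR = 0.8071 / 0.1000
   = 8.07

The evidence is 8.07 times more likely if A is true than if A is false.
Because LR exceeds 1, B is evidence for A.


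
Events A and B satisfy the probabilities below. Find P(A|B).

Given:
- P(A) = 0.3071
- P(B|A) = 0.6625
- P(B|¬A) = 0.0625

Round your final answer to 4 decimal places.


Bayes' theorem: P(A|B) = P(B|A) × P(A) / P(B)

Step 1: Calculate P(B) using law of total probability
P(B) = P(B|A)P(A) + P(B|¬A)P(¬A)
     = 0.6625 × 0.3071 + 0.0625 × 0.6929
     = 0.20345375 + 0.04330625
     = 0.24676000

Step 2: Apply Bayes' theorem
P(A|B) = P(B|A) × P(A) / P(B)
       = 0.20345375 / 0.24676000
       = 0.8245


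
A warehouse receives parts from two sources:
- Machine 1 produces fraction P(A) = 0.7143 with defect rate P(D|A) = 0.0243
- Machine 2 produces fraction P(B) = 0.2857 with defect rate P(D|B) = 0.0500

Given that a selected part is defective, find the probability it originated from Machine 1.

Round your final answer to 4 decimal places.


Let A = from Machine 1, D = defective

Given:
- P(A) = 0.7143, P(B) = 0.2857
- P(D|A) = 0.0243, P(D|B) = 0.0500

Step 1: Find P(D)
P(D) = P(D|A)P(A) + P(D|B)P(B)
     = 0.0243 × 0.7143 + 0.0500 × 0.2857
     = 0.01735749 + 0.01428500
     = 0.03164249

Step 2: Apply Bayes' theorem
P(A|D) = P(D|A)P(A) / P(D)
       = 0.01735749 / 0.03164249
       = 0.5486


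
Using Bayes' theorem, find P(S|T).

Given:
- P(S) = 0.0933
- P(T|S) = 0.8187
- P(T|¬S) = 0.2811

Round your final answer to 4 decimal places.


Bayes' theorem: P(S|T) = P(T|S) × P(S) / P(T)

Step 1: Calculate P(T) using law of total probability
P(T) = P(T|S)P(S) + P(T|¬S)P(¬S)
     = 0.8187 × 0.0933 + 0.2811 × 0.9067
     = 0.07638471 + 0.25487337
     = 0.33125808

Step 2: Apply Bayes' theorem
P(S|T) = P(T|S) × P(S) / P(T)
       = 0.07638471 / 0.33125808
       = 0.2306


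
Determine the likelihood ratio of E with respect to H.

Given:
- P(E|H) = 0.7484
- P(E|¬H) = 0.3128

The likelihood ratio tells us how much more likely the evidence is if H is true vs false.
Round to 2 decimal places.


Likelihood Ratio (LR) = P(E|H) / P(E|¬H)

LR = 0.7484 / 0.3128
   = 2.39

The evidence is 2.39 times more likely if H is true than if H is false.
Since LR > 1, the evidence supports H over ¬H.


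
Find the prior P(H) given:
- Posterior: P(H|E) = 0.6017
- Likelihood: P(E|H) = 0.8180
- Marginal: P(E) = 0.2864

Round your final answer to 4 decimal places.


From Bayes' theorem: P(H|E) = P(E|H) × P(H) / P(E)

Rearranging for P(H):
P(H) = P(H|E) × P(E) / P(E|H)
     = 0.6017 × 0.2864 / 0.8180
     = 0.17232688 / 0.8180
     = 0.2107


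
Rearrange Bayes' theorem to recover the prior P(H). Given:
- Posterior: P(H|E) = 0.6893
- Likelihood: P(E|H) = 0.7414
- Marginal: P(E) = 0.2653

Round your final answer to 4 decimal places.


From Bayes' theorem: P(H|E) = P(E|H) × P(H) / P(E)

Rearranging for P(H):
P(H) = P(H|E) × P(E) / P(E|H)
     = 0.6893 × 0.2653 / 0.7414
     = 0.18287129 / 0.7414
     = 0.2467


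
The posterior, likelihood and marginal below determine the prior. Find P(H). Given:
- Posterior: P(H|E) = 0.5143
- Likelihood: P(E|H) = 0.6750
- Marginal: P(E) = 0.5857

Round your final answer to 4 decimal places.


From Bayes' theorem: P(H|E) = P(E|H) × P(H) / P(E)

Rearranging for P(H):
P(H) = P(H|E) × P(E) / P(E|H)
     = 0.5143 × 0.5857 / 0.6750
     = 0.30122551 / 0.6750
     = 0.4463


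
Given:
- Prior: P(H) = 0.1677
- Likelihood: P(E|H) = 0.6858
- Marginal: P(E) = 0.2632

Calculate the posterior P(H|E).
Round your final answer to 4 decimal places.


Using Bayes' theorem:

P(H|E) = P(E|H) × P(H) / P(E)
       = 0.6858 × 0.1677 / 0.2632
       = 0.11500866 / 0.2632
       = 0.4370

The evidence strengthens our belief in H.
Prior: 0.1677 → Posterior: 0.4370


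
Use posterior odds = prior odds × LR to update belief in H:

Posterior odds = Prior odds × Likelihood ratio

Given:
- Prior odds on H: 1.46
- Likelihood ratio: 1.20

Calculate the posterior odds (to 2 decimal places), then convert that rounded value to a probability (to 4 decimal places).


Step 1: Calculate posterior odds
Posterior odds = Prior odds × LR
               = 1.46 × 1.20
               = 1.75

Step 2: Convert to probability
P(H|E) = Posterior odds / (1 + Posterior odds)
       = 1.75 / (1 + 1.75)
       = 1.75 / 2.75
       = 0.6364

The evidence increased P(H) from 0.5935 to 0.6364.


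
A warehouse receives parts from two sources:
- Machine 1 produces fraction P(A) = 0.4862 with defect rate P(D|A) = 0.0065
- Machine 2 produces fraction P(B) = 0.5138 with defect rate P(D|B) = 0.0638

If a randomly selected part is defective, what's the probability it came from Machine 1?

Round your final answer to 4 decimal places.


Let A = from Machine 1, D = defective

Given:
- P(A) = 0.4862, P(B) = 0.5138
- P(D|A) = 0.0065, P(D|B) = 0.0638

Step 1: Find P(D)
P(D) = P(D|A)P(A) + P(D|B)P(B)
     = 0.0065 × 0.4862 + 0.0638 × 0.5138
     = 0.00316030 + 0.03278044
     = 0.03594074

Step 2: Apply Bayes' theorem
P(A|D) = P(D|A)P(A) / P(D)
       = 0.00316030 / 0.03594074
       = 0.0879


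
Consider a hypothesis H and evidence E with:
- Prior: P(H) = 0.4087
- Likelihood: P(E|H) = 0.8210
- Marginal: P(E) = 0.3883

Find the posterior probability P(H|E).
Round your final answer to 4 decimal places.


Using Bayes' theorem:

P(H|E) = P(E|H) × P(H) / P(E)
       = 0.8210 × 0.4087 / 0.3883
       = 0.33554270 / 0.3883
       = 0.8641

The evidence strengthens our belief in H.
Prior: 0.4087 → Posterior: 0.8641


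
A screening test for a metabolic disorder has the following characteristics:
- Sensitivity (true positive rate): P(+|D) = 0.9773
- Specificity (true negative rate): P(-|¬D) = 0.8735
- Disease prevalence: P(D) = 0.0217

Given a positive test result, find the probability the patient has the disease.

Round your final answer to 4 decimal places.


Let D = has disease, + = positive test

Given:
- P(D) = 0.0217 (prevalence)
- P(+|D) = 0.9773 (sensitivity)
- P(-|¬D) = 0.8735 (specificity)
- P(+|¬D) = 0.1265 (false positive rate = 1 - specificity)

Step 1: Find P(+)
P(+) = P(+|D)P(D) + P(+|¬D)P(¬D)
     = 0.9773 × 0.0217 + 0.1265 × 0.9783
     = 0.02120741 + 0.12375495
     = 0.14496236

Step 2: Apply Bayes' theorem for P(D|+)
P(D|+) = P(+|D)P(D) / P(+)
       = 0.02120741 / 0.14496236
       = 0.1463


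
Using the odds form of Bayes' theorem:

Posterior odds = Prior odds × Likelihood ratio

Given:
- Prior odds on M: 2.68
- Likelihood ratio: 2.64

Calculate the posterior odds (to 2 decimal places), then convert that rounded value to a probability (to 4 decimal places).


Step 1: Calculate posterior odds
Posterior odds = Prior odds × LR
               = 2.68 × 2.64
               = 7.08

Step 2: Convert to probability
P(M|E) = Posterior odds / (1 + Posterior odds)
       = 7.08 / (1 + 7.08)
       = 7.08 / 8.08
       = 0.8762

The evidence increased P(M) from 0.7283 to 0.8762.


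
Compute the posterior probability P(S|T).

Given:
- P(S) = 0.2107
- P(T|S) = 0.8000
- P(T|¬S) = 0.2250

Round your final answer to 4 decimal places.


Bayes' theorem: P(S|T) = P(T|S) × P(S) / P(T)

Step 1: Calculate P(T) using law of total probability
P(T) = P(T|S)P(S) + P(T|¬S)P(¬S)
     = 0.8000 × 0.2107 + 0.2250 × 0.7893
     = 0.16856000 + 0.17759250
     = 0.34615250

Step 2: Apply Bayes' theorem
P(S|T) = P(T|S) × P(S) / P(T)
       = 0.16856000 / 0.34615250
       = 0.4870


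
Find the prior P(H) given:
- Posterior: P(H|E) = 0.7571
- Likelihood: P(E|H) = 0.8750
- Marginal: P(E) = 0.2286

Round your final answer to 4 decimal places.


From Bayes' theorem: P(H|E) = P(E|H) × P(H) / P(E)

Rearranging for P(H):
P(H) = P(H|E) × P(E) / P(E|H)
     = 0.7571 × 0.2286 / 0.8750
     = 0.17307306 / 0.8750
     = 0.1978


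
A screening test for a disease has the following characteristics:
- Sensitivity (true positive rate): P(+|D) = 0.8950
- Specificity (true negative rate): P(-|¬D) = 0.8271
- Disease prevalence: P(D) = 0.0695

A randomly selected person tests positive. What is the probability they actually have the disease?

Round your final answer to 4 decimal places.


Let D = has disease, + = positive test

Given:
- P(D) = 0.0695 (prevalence)
- P(+|D) = 0.8950 (sensitivity)
- P(-|¬D) = 0.8271 (specificity)
- P(+|¬D) = 0.1729 (false positive rate = 1 - specificity)

Step 1: Find P(+)
P(+) = P(+|D)P(D) + P(+|¬D)P(¬D)
     = 0.8950 × 0.0695 + 0.1729 × 0.9305
     = 0.06220250 + 0.16088345
     = 0.22308595

Step 2: Apply Bayes' theorem for P(D|+)
P(D|+) = P(+|D)P(D) / P(+)
       = 0.06220250 / 0.22308595
       = 0.2788


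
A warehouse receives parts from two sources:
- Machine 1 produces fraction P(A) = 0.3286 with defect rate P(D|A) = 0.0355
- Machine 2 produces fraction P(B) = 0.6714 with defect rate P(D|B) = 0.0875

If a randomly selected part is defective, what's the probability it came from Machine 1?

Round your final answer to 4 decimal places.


Let A = from Machine 1, D = defective

Given:
- P(A) = 0.3286, P(B) = 0.6714
- P(D|A) = 0.0355, P(D|B) = 0.0875

Step 1: Find P(D)
P(D) = P(D|A)P(A) + P(D|B)P(B)
     = 0.0355 × 0.3286 + 0.0875 × 0.6714
     = 0.01166530 + 0.05874750
     = 0.07041280

Step 2: Apply Bayes' theorem
P(A|D) = P(D|A)P(A) / P(D)
       = 0.01166530 / 0.07041280
       = 0.1657


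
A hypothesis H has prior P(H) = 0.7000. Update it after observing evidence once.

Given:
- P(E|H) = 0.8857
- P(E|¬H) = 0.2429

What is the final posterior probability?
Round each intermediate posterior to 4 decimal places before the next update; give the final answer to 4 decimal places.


Sequential Bayesian updating:

Initial prior: P(H) = 0.7000

Update 1:
  P(E) = 0.8857 × 0.7000 + 0.2429 × 0.3000 = 0.61999000 + 0.07287000 = 0.69286000
  P(H|E) = 0.61999000 / 0.69286000 = 0.8948

Final posterior: 0.8948


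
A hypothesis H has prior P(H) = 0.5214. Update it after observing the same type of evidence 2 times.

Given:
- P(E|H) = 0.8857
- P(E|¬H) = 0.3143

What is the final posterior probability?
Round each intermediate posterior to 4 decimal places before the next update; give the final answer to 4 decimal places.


Sequential Bayesian updating:

Initial prior: P(H) = 0.5214

Update 1:
  P(E) = 0.8857 × 0.5214 + 0.3143 × 0.4786 = 0.46180398 + 0.15042398 = 0.61222796
  P(H|E) = 0.46180398 / 0.61222796 = 0.7543

Update 2:
  P(E) = 0.8857 × 0.7543 + 0.3143 × 0.2457 = 0.66808351 + 0.07722351 = 0.74530702
  P(H|E) = 0.66808351 / 0.74530702 = 0.8964

Final posterior: 0.8964


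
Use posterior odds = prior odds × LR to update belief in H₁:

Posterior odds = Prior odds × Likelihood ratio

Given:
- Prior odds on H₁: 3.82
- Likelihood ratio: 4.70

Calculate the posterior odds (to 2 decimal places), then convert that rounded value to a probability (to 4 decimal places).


Step 1: Calculate posterior odds
Posterior odds = Prior odds × LR
               = 3.82 × 4.70
               = 17.95

Step 2: Convert to probability
P(H₁|E) = Posterior odds / (1 + Posterior odds)
       = 17.95 / (1 + 17.95)
       = 17.95 / 18.95
       = 0.9472

The evidence increased P(H₁) from 0.7925 to 0.9472.


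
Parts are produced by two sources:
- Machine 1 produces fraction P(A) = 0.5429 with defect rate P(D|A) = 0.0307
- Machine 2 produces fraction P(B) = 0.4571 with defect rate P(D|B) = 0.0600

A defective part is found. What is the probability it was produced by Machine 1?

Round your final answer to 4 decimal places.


Let A = from Machine 1, D = defective

Given:
- P(A) = 0.5429, P(B) = 0.4571
- P(D|A) = 0.0307, P(D|B) = 0.0600

Step 1: Find P(D)
P(D) = P(D|A)P(A) + P(D|B)P(B)
     = 0.0307 × 0.5429 + 0.0600 × 0.4571
     = 0.01666703 + 0.02742600
     = 0.04409303

Step 2: Apply Bayes' theorem
P(A|D) = P(D|A)P(A) / P(D)
       = 0.01666703 / 0.04409303
       = 0.3780


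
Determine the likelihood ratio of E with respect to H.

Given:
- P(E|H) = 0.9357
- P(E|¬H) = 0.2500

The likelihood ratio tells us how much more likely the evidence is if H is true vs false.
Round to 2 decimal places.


Likelihood Ratio (LR) = P(E|H) / P(E|¬H)

LR = 0.9357 / 0.2500
   = 3.74

The evidence is 3.74 times more likely if H is true than if H is false.
LR > 1, so observing E raises the odds in favor of H.


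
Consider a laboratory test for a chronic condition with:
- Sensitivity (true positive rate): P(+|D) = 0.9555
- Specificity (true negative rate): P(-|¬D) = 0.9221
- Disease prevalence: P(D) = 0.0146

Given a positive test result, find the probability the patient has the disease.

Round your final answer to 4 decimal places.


Let D = has disease, + = positive test

Given:
- P(D) = 0.0146 (prevalence)
- P(+|D) = 0.9555 (sensitivity)
- P(-|¬D) = 0.9221 (specificity)
- P(+|¬D) = 0.0779 (false positive rate = 1 - specificity)

Step 1: Find P(+)
P(+) = P(+|D)P(D) + P(+|¬D)P(¬D)
     = 0.9555 × 0.0146 + 0.0779 × 0.9854
     = 0.01395030 + 0.07676266
     = 0.09071296

Step 2: Apply Bayes' theorem for P(D|+)
P(D|+) = P(+|D)P(D) / P(+)
       = 0.01395030 / 0.09071296
       = 0.1538


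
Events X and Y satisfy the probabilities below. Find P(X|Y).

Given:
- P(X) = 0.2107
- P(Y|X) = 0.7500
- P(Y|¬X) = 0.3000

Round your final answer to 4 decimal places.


Bayes' theorem: P(X|Y) = P(Y|X) × P(X) / P(Y)

Step 1: Calculate P(Y) using law of total probability
P(Y) = P(Y|X)P(X) + P(Y|¬X)P(¬X)
     = 0.7500 × 0.2107 + 0.3000 × 0.7893
     = 0.15802500 + 0.23679000
     = 0.39481500

Step 2: Apply Bayes' theorem
P(X|Y) = P(Y|X) × P(X) / P(Y)
       = 0.15802500 / 0.39481500
       = 0.4003


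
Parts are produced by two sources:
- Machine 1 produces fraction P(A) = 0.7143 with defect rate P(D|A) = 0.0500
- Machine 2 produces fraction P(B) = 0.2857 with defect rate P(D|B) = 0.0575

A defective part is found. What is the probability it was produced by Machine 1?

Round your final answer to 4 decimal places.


Let A = from Machine 1, D = defective

Given:
- P(A) = 0.7143, P(B) = 0.2857
- P(D|A) = 0.0500, P(D|B) = 0.0575

Step 1: Find P(D)
P(D) = P(D|A)P(A) + P(D|B)P(B)
     = 0.0500 × 0.7143 + 0.0575 × 0.2857
     = 0.03571500 + 0.01642775
     = 0.05214275

Step 2: Apply Bayes' theorem
P(A|D) = P(D|A)P(A) / P(D)
       = 0.03571500 / 0.05214275
       = 0.6849


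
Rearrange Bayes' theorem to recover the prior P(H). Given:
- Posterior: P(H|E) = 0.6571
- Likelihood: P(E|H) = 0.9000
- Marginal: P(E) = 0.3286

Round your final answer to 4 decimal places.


From Bayes' theorem: P(H|E) = P(E|H) × P(H) / P(E)

Rearranging for P(H):
P(H) = P(H|E) × P(E) / P(E|H)
     = 0.6571 × 0.3286 / 0.9000
     = 0.21592306 / 0.9000
     = 0.2399


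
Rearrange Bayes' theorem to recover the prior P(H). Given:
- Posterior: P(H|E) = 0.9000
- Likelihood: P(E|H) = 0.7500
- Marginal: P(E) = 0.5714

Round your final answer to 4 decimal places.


From Bayes' theorem: P(H|E) = P(E|H) × P(H) / P(E)

Rearranging for P(H):
P(H) = P(H|E) × P(E) / P(E|H)
     = 0.9000 × 0.5714 / 0.7500
     = 0.51426000 / 0.7500
     = 0.6857


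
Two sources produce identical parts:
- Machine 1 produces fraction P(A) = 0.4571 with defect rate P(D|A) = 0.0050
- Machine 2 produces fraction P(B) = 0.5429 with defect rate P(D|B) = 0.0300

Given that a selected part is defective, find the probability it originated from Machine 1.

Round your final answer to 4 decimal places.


Let A = from Machine 1, D = defective

Given:
- P(A) = 0.4571, P(B) = 0.5429
- P(D|A) = 0.0050, P(D|B) = 0.0300

Step 1: Find P(D)
P(D) = P(D|A)P(A) + P(D|B)P(B)
     = 0.0050 × 0.4571 + 0.0300 × 0.5429
     = 0.00228550 + 0.01628700
     = 0.01857250

Step 2: Apply Bayes' theorem
P(A|D) = P(D|A)P(A) / P(D)
       = 0.00228550 / 0.01857250
       = 0.1231


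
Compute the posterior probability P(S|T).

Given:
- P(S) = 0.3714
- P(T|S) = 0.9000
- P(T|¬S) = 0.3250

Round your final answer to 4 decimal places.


Bayes' theorem: P(S|T) = P(T|S) × P(S) / P(T)

Step 1: Calculate P(T) using law of total probability
P(T) = P(T|S)P(S) + P(T|¬S)P(¬S)
     = 0.9000 × 0.3714 + 0.3250 × 0.6286
     = 0.33426000 + 0.20429500
     = 0.53855500

Step 2: Apply Bayes' theorem
P(S|T) = P(T|S) × P(S) / P(T)
       = 0.33426000 / 0.53855500
       = 0.6207


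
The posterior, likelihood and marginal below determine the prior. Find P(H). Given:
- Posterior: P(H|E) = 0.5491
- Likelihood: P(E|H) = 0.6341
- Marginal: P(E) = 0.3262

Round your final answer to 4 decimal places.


From Bayes' theorem: P(H|E) = P(E|H) × P(H) / P(E)

Rearranging for P(H):
P(H) = P(H|E) × P(E) / P(E|H)
     = 0.5491 × 0.3262 / 0.6341
     = 0.17911642 / 0.6341
     = 0.2825


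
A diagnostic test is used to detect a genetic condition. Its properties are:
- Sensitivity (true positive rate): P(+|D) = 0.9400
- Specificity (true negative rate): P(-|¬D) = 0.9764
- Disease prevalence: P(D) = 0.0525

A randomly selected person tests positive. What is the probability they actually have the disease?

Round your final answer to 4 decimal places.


Let D = has disease, + = positive test

Given:
- P(D) = 0.0525 (prevalence)
- P(+|D) = 0.9400 (sensitivity)
- P(-|¬D) = 0.9764 (specificity)
- P(+|¬D) = 0.0236 (false positive rate = 1 - specificity)

Step 1: Find P(+)
P(+) = P(+|D)P(D) + P(+|¬D)P(¬D)
     = 0.9400 × 0.0525 + 0.0236 × 0.9475
     = 0.04935000 + 0.02236100
     = 0.07171100

Step 2: Apply Bayes' theorem for P(D|+)
P(D|+) = P(+|D)P(D) / P(+)
       = 0.04935000 / 0.07171100
       = 0.6882


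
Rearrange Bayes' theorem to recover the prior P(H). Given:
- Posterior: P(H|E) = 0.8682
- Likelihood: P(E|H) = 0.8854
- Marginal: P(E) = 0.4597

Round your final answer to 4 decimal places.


From Bayes' theorem: P(H|E) = P(E|H) × P(H) / P(E)

Rearranging for P(H):
P(H) = P(H|E) × P(E) / P(E|H)
     = 0.8682 × 0.4597 / 0.8854
     = 0.39911154 / 0.8854
     = 0.4508


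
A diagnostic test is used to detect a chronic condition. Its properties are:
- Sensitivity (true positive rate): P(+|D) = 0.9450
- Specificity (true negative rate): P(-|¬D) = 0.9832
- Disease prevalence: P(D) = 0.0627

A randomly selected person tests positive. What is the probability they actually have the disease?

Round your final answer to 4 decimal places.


Let D = has disease, + = positive test

Given:
- P(D) = 0.0627 (prevalence)
- P(+|D) = 0.9450 (sensitivity)
- P(-|¬D) = 0.9832 (specificity)
- P(+|¬D) = 0.0168 (false positive rate = 1 - specificity)

Step 1: Find P(+)
P(+) = P(+|D)P(D) + P(+|¬D)P(¬D)
     = 0.9450 × 0.0627 + 0.0168 × 0.9373
     = 0.05925150 + 0.01574664
     = 0.07499814

Step 2: Apply Bayes' theorem for P(D|+)
P(D|+) = P(+|D)P(D) / P(+)
       = 0.05925150 / 0.07499814
       = 0.7900


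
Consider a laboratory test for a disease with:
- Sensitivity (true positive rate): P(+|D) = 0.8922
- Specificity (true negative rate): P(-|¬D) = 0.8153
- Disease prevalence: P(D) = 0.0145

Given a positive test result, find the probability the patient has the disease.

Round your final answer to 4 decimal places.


Let D = has disease, + = positive test

Given:
- P(D) = 0.0145 (prevalence)
- P(+|D) = 0.8922 (sensitivity)
- P(-|¬D) = 0.8153 (specificity)
- P(+|¬D) = 0.1847 (false positive rate = 1 - specificity)

Step 1: Find P(+)
P(+) = P(+|D)P(D) + P(+|¬D)P(¬D)
     = 0.8922 × 0.0145 + 0.1847 × 0.9855
     = 0.01293690 + 0.18202185
     = 0.19495875

Step 2: Apply Bayes' theorem for P(D|+)
P(D|+) = P(+|D)P(D) / P(+)
       = 0.01293690 / 0.19495875
       = 0.0664


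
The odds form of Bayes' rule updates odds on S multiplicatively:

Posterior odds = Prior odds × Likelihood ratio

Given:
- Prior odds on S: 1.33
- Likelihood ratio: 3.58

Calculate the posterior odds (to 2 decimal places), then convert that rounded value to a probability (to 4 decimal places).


Step 1: Calculate posterior odds
Posterior odds = Prior odds × LR
               = 1.33 × 3.58
               = 4.76

Step 2: Convert to probability
P(S|E) = Posterior odds / (1 + Posterior odds)
       = 4.76 / (1 + 4.76)
       = 4.76 / 5.76
       = 0.8264

The evidence increased P(S) from 0.5708 to 0.8264.


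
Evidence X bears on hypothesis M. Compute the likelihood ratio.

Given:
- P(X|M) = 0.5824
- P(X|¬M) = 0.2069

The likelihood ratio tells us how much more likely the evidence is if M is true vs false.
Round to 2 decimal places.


Likelihood Ratio (LR) = P(X|M) / P(X|¬M)

LR = 0.5824 / 0.2069
   = 2.81

The evidence is 2.81 times more likely if M is true than if M is false.
Since LR > 1, the evidence supports M over ¬M.


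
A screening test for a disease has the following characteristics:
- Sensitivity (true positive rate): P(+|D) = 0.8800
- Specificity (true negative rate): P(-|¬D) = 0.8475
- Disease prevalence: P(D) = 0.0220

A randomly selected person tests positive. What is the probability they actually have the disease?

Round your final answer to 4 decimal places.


Let D = has disease, + = positive test

Given:
- P(D) = 0.0220 (prevalence)
- P(+|D) = 0.8800 (sensitivity)
- P(-|¬D) = 0.8475 (specificity)
- P(+|¬D) = 0.1525 (false positive rate = 1 - specificity)

Step 1: Find P(+)
P(+) = P(+|D)P(D) + P(+|¬D)P(¬D)
     = 0.8800 × 0.0220 + 0.1525 × 0.9780
     = 0.01936000 + 0.14914500
     = 0.16850500

Step 2: Apply Bayes' theorem for P(D|+)
P(D|+) = P(+|D)P(D) / P(+)
       = 0.01936000 / 0.16850500
       = 0.1149


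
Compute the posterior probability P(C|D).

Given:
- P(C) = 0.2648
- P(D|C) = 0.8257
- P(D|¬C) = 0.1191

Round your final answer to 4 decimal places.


Bayes' theorem: P(C|D) = P(D|C) × P(C) / P(D)

Step 1: Calculate P(D) using law of total probability
P(D) = P(D|C)P(C) + P(D|¬C)P(¬C)
     = 0.8257 × 0.2648 + 0.1191 × 0.7352
     = 0.21864536 + 0.08756232
     = 0.30620768

Step 2: Apply Bayes' theorem
P(C|D) = P(D|C) × P(C) / P(D)
       = 0.21864536 / 0.30620768
       = 0.7140


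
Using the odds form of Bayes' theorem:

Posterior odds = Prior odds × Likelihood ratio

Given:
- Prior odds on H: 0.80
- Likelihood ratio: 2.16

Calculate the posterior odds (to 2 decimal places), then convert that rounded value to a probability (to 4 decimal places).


Step 1: Calculate posterior odds
Posterior odds = Prior odds × LR
               = 0.80 × 2.16
               = 1.73

Step 2: Convert to probability
P(H|E) = Posterior odds / (1 + Posterior odds)
       = 1.73 / (1 + 1.73)
       = 1.73 / 2.73
       = 0.6337

The evidence increased P(H) from 0.4444 to 0.6337.


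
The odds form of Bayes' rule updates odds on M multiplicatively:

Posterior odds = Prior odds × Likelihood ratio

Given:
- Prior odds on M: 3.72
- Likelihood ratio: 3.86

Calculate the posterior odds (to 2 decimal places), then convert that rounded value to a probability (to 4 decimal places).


Step 1: Calculate posterior odds
Posterior odds = Prior odds × LR
               = 3.72 × 3.86
               = 14.36

Step 2: Convert to probability
P(M|E) = Posterior odds / (1 + Posterior odds)
       = 14.36 / (1 + 14.36)
       = 14.36 / 15.36
       = 0.9349

The evidence increased P(M) from 0.7881 to 0.9349.


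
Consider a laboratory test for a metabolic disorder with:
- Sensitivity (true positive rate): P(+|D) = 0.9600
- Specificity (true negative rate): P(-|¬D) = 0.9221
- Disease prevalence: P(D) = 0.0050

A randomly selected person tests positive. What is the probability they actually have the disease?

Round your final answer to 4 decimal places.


Let D = has disease, + = positive test

Given:
- P(D) = 0.0050 (prevalence)
- P(+|D) = 0.9600 (sensitivity)
- P(-|¬D) = 0.9221 (specificity)
- P(+|¬D) = 0.0779 (false positive rate = 1 - specificity)

Step 1: Find P(+)
P(+) = P(+|D)P(D) + P(+|¬D)P(¬D)
     = 0.9600 × 0.0050 + 0.0779 × 0.9950
     = 0.00480000 + 0.07751050
     = 0.08231050

Step 2: Apply Bayes' theorem for P(D|+)
P(D|+) = P(+|D)P(D) / P(+)
       = 0.00480000 / 0.08231050
       = 0.0583


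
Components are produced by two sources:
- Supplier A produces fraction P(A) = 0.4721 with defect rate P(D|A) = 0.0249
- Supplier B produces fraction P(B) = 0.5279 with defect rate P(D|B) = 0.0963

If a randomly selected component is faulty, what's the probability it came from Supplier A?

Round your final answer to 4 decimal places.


Let A = from Supplier A, D = faulty

Given:
- P(A) = 0.4721, P(B) = 0.5279
- P(D|A) = 0.0249, P(D|B) = 0.0963

Step 1: Find P(D)
P(D) = P(D|A)P(A) + P(D|B)P(B)
     = 0.0249 × 0.4721 + 0.0963 × 0.5279
     = 0.01175529 + 0.05083677
     = 0.06259206

Step 2: Apply Bayes' theorem
P(A|D) = P(D|A)P(A) / P(D)
       = 0.01175529 / 0.06259206
       = 0.1878


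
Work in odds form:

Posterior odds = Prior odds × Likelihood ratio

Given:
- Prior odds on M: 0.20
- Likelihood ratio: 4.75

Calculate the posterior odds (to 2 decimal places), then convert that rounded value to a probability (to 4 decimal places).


Step 1: Calculate posterior odds
Posterior odds = Prior odds × LR
               = 0.20 × 4.75
               = 0.95

Step 2: Convert to probability
P(M|E) = Posterior odds / (1 + Posterior odds)
       = 0.95 / (1 + 0.95)
       = 0.95 / 1.95
       = 0.4872

The evidence increased P(M) from 0.1667 to 0.4872.


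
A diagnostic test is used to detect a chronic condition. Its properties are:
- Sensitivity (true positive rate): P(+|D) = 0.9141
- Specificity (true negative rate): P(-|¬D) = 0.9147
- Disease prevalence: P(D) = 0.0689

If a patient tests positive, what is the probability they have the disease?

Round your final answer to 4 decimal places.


Let D = has disease, + = positive test

Given:
- P(D) = 0.0689 (prevalence)
- P(+|D) = 0.9141 (sensitivity)
- P(-|¬D) = 0.9147 (specificity)
- P(+|¬D) = 0.0853 (false positive rate = 1 - specificity)

Step 1: Find P(+)
P(+) = P(+|D)P(D) + P(+|¬D)P(¬D)
     = 0.9141 × 0.0689 + 0.0853 × 0.9311
     = 0.06298149 + 0.07942283
     = 0.14240432

Step 2: Apply Bayes' theorem for P(D|+)
P(D|+) = P(+|D)P(D) / P(+)
       = 0.06298149 / 0.14240432
       = 0.4423


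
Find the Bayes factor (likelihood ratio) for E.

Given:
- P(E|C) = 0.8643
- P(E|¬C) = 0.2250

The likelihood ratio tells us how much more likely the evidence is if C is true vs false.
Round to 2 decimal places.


Likelihood Ratio (LR) = P(E|C) / P(E|¬C)

LR = 0.8643 / 0.2250
   = 3.84

The evidence is 3.84 times more likely if C is true than if C is false.
Since LR > 1, the evidence supports C over ¬C.


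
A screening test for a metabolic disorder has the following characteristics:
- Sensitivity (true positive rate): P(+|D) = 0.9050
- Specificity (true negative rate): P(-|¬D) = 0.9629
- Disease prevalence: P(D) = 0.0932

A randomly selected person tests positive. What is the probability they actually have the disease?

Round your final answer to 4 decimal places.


Let D = has disease, + = positive test

Given:
- P(D) = 0.0932 (prevalence)
- P(+|D) = 0.9050 (sensitivity)
- P(-|¬D) = 0.9629 (specificity)
- P(+|¬D) = 0.0371 (false positive rate = 1 - specificity)

Step 1: Find P(+)
P(+) = P(+|D)P(D) + P(+|¬D)P(¬D)
     = 0.9050 × 0.0932 + 0.0371 × 0.9068
     = 0.08434600 + 0.03364228
     = 0.11798828

Step 2: Apply Bayes' theorem for P(D|+)
P(D|+) = P(+|D)P(D) / P(+)
       = 0.08434600 / 0.11798828
       = 0.7149


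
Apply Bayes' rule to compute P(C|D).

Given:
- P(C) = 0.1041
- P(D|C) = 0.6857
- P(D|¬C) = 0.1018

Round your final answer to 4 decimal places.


Bayes' theorem: P(C|D) = P(D|C) × P(C) / P(D)

Step 1: Calculate P(D) using law of total probability
P(D) = P(D|C)P(C) + P(D|¬C)P(¬C)
     = 0.6857 × 0.1041 + 0.1018 × 0.8959
     = 0.07138137 + 0.09120262
     = 0.16258399

Step 2: Apply Bayes' theorem
P(C|D) = P(D|C) × P(C) / P(D)
       = 0.07138137 / 0.16258399
       = 0.4390


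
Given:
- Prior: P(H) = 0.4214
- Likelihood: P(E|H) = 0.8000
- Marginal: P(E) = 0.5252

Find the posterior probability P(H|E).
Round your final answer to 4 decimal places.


Using Bayes' theorem:

P(H|E) = P(E|H) × P(H) / P(E)
       = 0.8000 × 0.4214 / 0.5252
       = 0.33712000 / 0.5252
       = 0.6419

The evidence strengthens our belief in H.
Prior: 0.4214 → Posterior: 0.6419


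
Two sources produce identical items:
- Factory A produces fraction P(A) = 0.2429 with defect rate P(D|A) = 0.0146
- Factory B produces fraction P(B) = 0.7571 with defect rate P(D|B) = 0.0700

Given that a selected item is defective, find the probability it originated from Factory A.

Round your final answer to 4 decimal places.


Let A = from Factory A, D = defective

Given:
- P(A) = 0.2429, P(B) = 0.7571
- P(D|A) = 0.0146, P(D|B) = 0.0700

Step 1: Find P(D)
P(D) = P(D|A)P(A) + P(D|B)P(B)
     = 0.0146 × 0.2429 + 0.0700 × 0.7571
     = 0.00354634 + 0.05299700
     = 0.05654334

Step 2: Apply Bayes' theorem
P(A|D) = P(D|A)P(A) / P(D)
       = 0.00354634 / 0.05654334
       = 0.0627


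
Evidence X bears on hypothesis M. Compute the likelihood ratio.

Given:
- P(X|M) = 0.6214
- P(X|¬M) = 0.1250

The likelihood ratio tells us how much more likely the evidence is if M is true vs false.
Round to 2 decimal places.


Likelihood Ratio (LR) = P(X|M) / P(X|¬M)

LR = 0.6214 / 0.1250
   = 4.97

The evidence is 4.97 times more likely if M is true than if M is false.
LR > 1, so observing X raises the odds in favor of M.


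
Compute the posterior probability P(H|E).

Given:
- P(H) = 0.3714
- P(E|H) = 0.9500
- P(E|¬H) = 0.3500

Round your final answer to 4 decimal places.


Bayes' theorem: P(H|E) = P(E|H) × P(H) / P(E)

Step 1: Calculate P(E) using law of total probability
P(E) = P(E|H)P(H) + P(E|¬H)P(¬H)
     = 0.9500 × 0.3714 + 0.3500 × 0.6286
     = 0.35283000 + 0.22001000
     = 0.57284000

Step 2: Apply Bayes' theorem
P(H|E) = P(E|H) × P(H) / P(E)
       = 0.35283000 / 0.57284000
       = 0.6159


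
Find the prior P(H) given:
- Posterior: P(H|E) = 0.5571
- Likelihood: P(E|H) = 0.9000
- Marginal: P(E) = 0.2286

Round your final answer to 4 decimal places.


From Bayes' theorem: P(H|E) = P(E|H) × P(H) / P(E)

Rearranging for P(H):
P(H) = P(H|E) × P(E) / P(E|H)
     = 0.5571 × 0.2286 / 0.9000
     = 0.12735306 / 0.9000
     = 0.1415


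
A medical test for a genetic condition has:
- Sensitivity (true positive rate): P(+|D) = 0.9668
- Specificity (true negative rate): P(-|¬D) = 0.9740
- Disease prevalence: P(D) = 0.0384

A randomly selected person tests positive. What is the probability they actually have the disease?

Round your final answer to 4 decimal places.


Let D = has disease, + = positive test

Given:
- P(D) = 0.0384 (prevalence)
- P(+|D) = 0.9668 (sensitivity)
- P(-|¬D) = 0.9740 (specificity)
- P(+|¬D) = 0.0260 (false positive rate = 1 - specificity)

Step 1: Find P(+)
P(+) = P(+|D)P(D) + P(+|¬D)P(¬D)
     = 0.9668 × 0.0384 + 0.0260 × 0.9616
     = 0.03712512 + 0.02500160
     = 0.06212672

Step 2: Apply Bayes' theorem for P(D|+)
P(D|+) = P(+|D)P(D) / P(+)
       = 0.03712512 / 0.06212672
       = 0.5976


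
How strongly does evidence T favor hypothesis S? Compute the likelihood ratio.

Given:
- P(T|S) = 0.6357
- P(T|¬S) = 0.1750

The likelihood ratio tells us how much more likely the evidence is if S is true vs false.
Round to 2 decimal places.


Likelihood Ratio (LR) = P(T|S) / P(T|¬S)

LR = 0.6357 / 0.1750
   = 3.63

The evidence is 3.63 times more likely if S is true than if S is false.
Because LR exceeds 1, T is evidence for S.
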